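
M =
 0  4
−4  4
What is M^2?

[[−16, 16], [−16, 0]]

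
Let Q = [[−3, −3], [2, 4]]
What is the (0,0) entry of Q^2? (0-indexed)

3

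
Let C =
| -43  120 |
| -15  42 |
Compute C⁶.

[[6049, -15960], [1995, -5256]]

tr C = -1 and det C = -6, so the characteristic polynomial is λ² − (-1)λ + (-6) with roots 2 and -3.
Eigenvectors give P = [[-8, 3], [-3, 1]] with P⁻¹ = [[1, -3], [3, -8]], and C = P·diag(2, -3)·P⁻¹.
Then C⁶ = P·diag(64, 729)·P⁻¹ = [[-512, 2187], [-192, 729]] · [[1, -3], [3, -8]] = [[6049, -15960], [1995, -5256]].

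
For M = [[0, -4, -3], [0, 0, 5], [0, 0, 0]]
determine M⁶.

M is strictly triangular, hence nilpotent: M³ = 0, so M⁶ = 0.

[[0, 0, 0], [0, 0, 0], [0, 0, 0]]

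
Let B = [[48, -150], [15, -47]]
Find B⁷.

tr B = 1 and det B = -6, so the characteristic polynomial is λ² − (1)λ + (-6) with roots 3 and -2.
Eigenvectors give P = [[10, 3], [3, 1]] with P⁻¹ = [[1, -3], [-3, 10]], and B = P·diag(3, -2)·P⁻¹.
Then B⁷ = P·diag(2187, -128)·P⁻¹ = [[21870, -384], [6561, -128]] · [[1, -3], [-3, 10]] = [[23022, -69450], [6945, -20963]].

[[23022, -69450], [6945, -20963]]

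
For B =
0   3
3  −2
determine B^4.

[[117, −132], [−132, 205]]

B^2 = [[9, −6], [−6, 13]]
B^3 = [[−18, 39], [39, −44]]
B^4 = [[117, −132], [−132, 205]]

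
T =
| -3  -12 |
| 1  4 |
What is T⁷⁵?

[[-3, -12], [1, 4]]

T² = T (a projection; rank 1, trace 1), so T⁷⁵ = T.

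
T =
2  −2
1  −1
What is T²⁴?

T² = T (a projection; rank 1, trace 1), so T²⁴ = T.

[[2, −2], [1, −1]]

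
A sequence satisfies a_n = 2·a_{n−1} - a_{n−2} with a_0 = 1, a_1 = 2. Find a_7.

With companion matrix Q = [[2, -1], [1, 0]], [a_n, a_{n−1}]ᵀ = Q·[a_{n−1}, a_{n−2}]ᵀ, so [a_7, a_6]ᵀ = Q^6·[a_1, a_0]ᵀ.
Q^6 = [[7, -6], [6, -5]], giving [a_7, a_6]ᵀ = [[8], [7]].

8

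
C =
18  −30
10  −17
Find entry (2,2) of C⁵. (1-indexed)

−857

tr C = 1 and det C = −6, so the characteristic polynomial is λ² − (1)λ + (−6) with roots −2 and 3.
Eigenvectors give P = [[−3, 2], [−2, 1]] with P⁻¹ = [[1, −2], [2, −3]], and C = P·diag(−2, 3)·P⁻¹.
Then C⁵ = P·diag(−32, 243)·P⁻¹ = [[96, 486], [64, 243]] · [[1, −2], [2, −3]] = [[1068, −1650], [550, −857]].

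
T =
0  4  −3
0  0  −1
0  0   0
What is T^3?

[[0, 0, 0], [0, 0, 0], [0, 0, 0]]

T is strictly triangular, hence nilpotent: T^3 = 0, so T^3 = 0.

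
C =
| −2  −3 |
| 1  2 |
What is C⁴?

C² = I (check: tr C = 0 and det C = −1), so C⁴ = I since 4 is even.

[[1, 0], [0, 1]]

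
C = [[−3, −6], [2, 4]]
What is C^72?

C² = C (a projection; rank 1, trace 1), so C^72 = C.

[[−3, −6], [2, 4]]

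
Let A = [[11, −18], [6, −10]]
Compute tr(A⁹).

511

tr A = 1 and det A = −2, so the characteristic polynomial is λ² − (1)λ + (−2) with roots −1 and 2.
Eigenvectors give P = [[−3, 2], [−2, 1]] with P⁻¹ = [[1, −2], [2, −3]], and A = P·diag(−1, 2)·P⁻¹.
Then A⁹ = P·diag(−1, 512)·P⁻¹ = [[3, 1024], [2, 512]] · [[1, −2], [2, −3]] = [[2051, −3078], [1026, −1540]].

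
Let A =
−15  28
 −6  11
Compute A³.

tr A = −4 and det A = 3, so the characteristic polynomial is λ² − (−4)λ + (3) with roots −3 and −1.
Eigenvectors give P = [[7, 2], [3, 1]] with P⁻¹ = [[1, −2], [−3, 7]], and A = P·diag(−3, −1)·P⁻¹.
Then A³ = P·diag(−27, −1)·P⁻¹ = [[−189, −2], [−81, −1]] · [[1, −2], [−3, 7]] = [[−183, 364], [−78, 155]].

[[−183, 364], [−78, 155]]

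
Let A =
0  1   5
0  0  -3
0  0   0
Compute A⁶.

A is strictly triangular, hence nilpotent: A³ = 0, so A⁶ = 0.

[[0, 0, 0], [0, 0, 0], [0, 0, 0]]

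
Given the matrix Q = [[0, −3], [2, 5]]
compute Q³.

[[−30, −57], [38, 65]]

tr Q = 5 and det Q = 6, so the characteristic polynomial is λ² − (5)λ + (6) with roots 3 and 2.
Eigenvectors give P = [[−1, 3], [1, −2]] with P⁻¹ = [[2, 3], [1, 1]], and Q = P·diag(3, 2)·P⁻¹.
Then Q³ = P·diag(27, 8)·P⁻¹ = [[−27, 24], [27, −16]] · [[2, 3], [1, 1]] = [[−30, −57], [38, 65]].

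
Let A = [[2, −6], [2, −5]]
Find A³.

[[20, −42], [14, −29]]

tr A = −3 and det A = 2, so the characteristic polynomial is λ² − (−3)λ + (2) with roots −2 and −1.
Eigenvectors give P = [[−3, 2], [−2, 1]] with P⁻¹ = [[1, −2], [2, −3]], and A = P·diag(−2, −1)·P⁻¹.
Then A³ = P·diag(−8, −1)·P⁻¹ = [[24, −2], [16, −1]] · [[1, −2], [2, −3]] = [[20, −42], [14, −29]].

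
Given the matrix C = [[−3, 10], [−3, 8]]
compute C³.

tr C = 5 and det C = 6, so the characteristic polynomial is λ² − (5)λ + (6) with roots 2 and 3.
Eigenvectors give P = [[2, −5], [1, −3]] with P⁻¹ = [[3, −5], [1, −2]], and C = P·diag(2, 3)·P⁻¹.
Then C³ = P·diag(8, 27)·P⁻¹ = [[16, −135], [8, −81]] · [[3, −5], [1, −2]] = [[−87, 190], [−57, 122]].

[[−87, 190], [−57, 122]]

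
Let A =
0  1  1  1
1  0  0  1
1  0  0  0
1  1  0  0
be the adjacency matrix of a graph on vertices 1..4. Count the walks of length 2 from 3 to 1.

The number of length-2 walks from vertex 3 to vertex 1 is entry (3,1) of A^2, where A is the adjacency matrix.
A^2 = [[3, 1, 0, 1], [1, 2, 1, 1], [0, 1, 1, 1], [1, 1, 1, 2]]

0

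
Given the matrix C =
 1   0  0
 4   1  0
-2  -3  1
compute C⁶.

[[1, 0, 0], [24, 1, 0], [-192, -18, 1]]

C = I + N where N = [[0, 0, 0], [4, 0, 0], [-2, -3, 0]] is strictly lower-triangular, so N³ = 0.
(I + N)⁶ = I + 6·N + 15·N² = [[1, 0, 0], [24, 1, 0], [-192, -18, 1]].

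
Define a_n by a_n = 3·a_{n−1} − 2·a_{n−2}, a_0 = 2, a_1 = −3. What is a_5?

With companion matrix A = [[3, −2], [1, 0]], [a_n, a_{n−1}]ᵀ = A·[a_{n−1}, a_{n−2}]ᵀ, so [a_5, a_4]ᵀ = A^4·[a_1, a_0]ᵀ.
A^4 = [[31, −30], [15, −14]], giving [a_5, a_4]ᵀ = [[−153], [−73]].

−153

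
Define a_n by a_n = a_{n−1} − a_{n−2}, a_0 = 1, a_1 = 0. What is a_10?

With companion matrix A = [[1, −1], [1, 0]], [a_n, a_{n−1}]ᵀ = A·[a_{n−1}, a_{n−2}]ᵀ, so [a_10, a_9]ᵀ = A^9·[a_1, a_0]ᵀ.
A^9 = [[−1, 0], [0, −1]], giving [a_10, a_9]ᵀ = [[0], [−1]].

0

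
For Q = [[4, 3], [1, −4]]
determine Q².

[[19, 0], [0, 19]]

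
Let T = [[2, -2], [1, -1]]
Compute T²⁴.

[[2, -2], [1, -1]]

T² = T (a projection; rank 1, trace 1), so T²⁴ = T.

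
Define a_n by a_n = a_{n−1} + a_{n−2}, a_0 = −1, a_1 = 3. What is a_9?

81

With companion matrix T = [[1, 1], [1, 0]], [a_n, a_{n−1}]ᵀ = T·[a_{n−1}, a_{n−2}]ᵀ, so [a_9, a_8]ᵀ = T^8·[a_1, a_0]ᵀ.
T^8 = [[34, 21], [21, 13]], giving [a_9, a_8]ᵀ = [[81], [50]].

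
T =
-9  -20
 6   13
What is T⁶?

[[-3639, -7280], [2184, 4369]]

tr T = 4 and det T = 3, so the characteristic polynomial is λ² − (4)λ + (3) with roots 1 and 3.
Eigenvectors give P = [[-2, 5], [1, -3]] with P⁻¹ = [[-3, -5], [-1, -2]], and T = P·diag(1, 3)·P⁻¹.
Then T⁶ = P·diag(1, 729)·P⁻¹ = [[-2, 3645], [1, -2187]] · [[-3, -5], [-1, -2]] = [[-3639, -7280], [2184, 4369]].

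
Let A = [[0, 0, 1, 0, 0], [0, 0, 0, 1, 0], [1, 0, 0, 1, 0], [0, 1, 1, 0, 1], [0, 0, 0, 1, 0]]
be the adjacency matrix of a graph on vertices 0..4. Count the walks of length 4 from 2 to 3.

The number of length-4 walks from vertex 2 to vertex 3 is entry (2,3) of A⁴, where A is the adjacency matrix.
A² = [[1, 0, 0, 1, 0], [0, 1, 1, 0, 1], [0, 1, 2, 0, 1], [1, 0, 0, 3, 0], [0, 1, 1, 0, 1]]
A³ = [[0, 1, 2, 0, 1], [1, 0, 0, 3, 0], [2, 0, 0, 4, 0], [0, 3, 4, 0, 3], [1, 0, 0, 3, 0]]
A⁴ = [[2, 0, 0, 4, 0], [0, 3, 4, 0, 3], [0, 4, 6, 0, 4], [4, 0, 0, 10, 0], [0, 3, 4, 0, 3]]

0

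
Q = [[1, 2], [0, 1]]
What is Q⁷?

Q = I + N where N = [[0, 2], [0, 0]] is strictly upper-triangular, so N² = 0.
(I + N)⁷ = I + 7·N = [[1, 14], [0, 1]].

[[1, 14], [0, 1]]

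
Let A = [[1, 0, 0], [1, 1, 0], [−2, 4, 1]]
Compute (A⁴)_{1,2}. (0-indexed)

A = I + N where N = [[0, 0, 0], [1, 0, 0], [−2, 4, 0]] is strictly lower-triangular, so N³ = 0.
(I + N)⁴ = I + 4·N + 6·N² = [[1, 0, 0], [4, 1, 0], [16, 16, 1]].

0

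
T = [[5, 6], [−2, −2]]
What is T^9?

tr T = 3 and det T = 2, so the characteristic polynomial is λ² − (3)λ + (2) with roots 1 and 2.
Eigenvectors give P = [[−3, −2], [2, 1]] with P⁻¹ = [[1, 2], [−2, −3]], and T = P·diag(1, 2)·P⁻¹.
Then T^9 = P·diag(1, 512)·P⁻¹ = [[−3, −1024], [2, 512]] · [[1, 2], [−2, −3]] = [[2045, 3066], [−1022, −1532]].

[[2045, 3066], [−1022, −1532]]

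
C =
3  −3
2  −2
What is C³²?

C² = C (a projection; rank 1, trace 1), so C³² = C.

[[3, −3], [2, −2]]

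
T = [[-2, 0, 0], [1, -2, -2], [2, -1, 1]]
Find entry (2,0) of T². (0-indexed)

-3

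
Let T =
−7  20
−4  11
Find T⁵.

tr T = 4 and det T = 3, so the characteristic polynomial is λ² − (4)λ + (3) with roots 3 and 1.
Eigenvectors give P = [[2, 5], [1, 2]] with P⁻¹ = [[−2, 5], [1, −2]], and T = P·diag(3, 1)·P⁻¹.
Then T⁵ = P·diag(243, 1)·P⁻¹ = [[486, 5], [243, 2]] · [[−2, 5], [1, −2]] = [[−967, 2420], [−484, 1211]].

[[−967, 2420], [−484, 1211]]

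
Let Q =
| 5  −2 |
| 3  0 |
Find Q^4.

[[211, −130], [195, −114]]

tr Q = 5 and det Q = 6, so the characteristic polynomial is λ² − (5)λ + (6) with roots 2 and 3.
Eigenvectors give P = [[−2, −1], [−3, −1]] with P⁻¹ = [[1, −1], [−3, 2]], and Q = P·diag(2, 3)·P⁻¹.
Then Q^4 = P·diag(16, 81)·P⁻¹ = [[−32, −81], [−48, −81]] · [[1, −1], [−3, 2]] = [[211, −130], [195, −114]].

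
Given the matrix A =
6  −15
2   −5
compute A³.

A² = A (a projection; rank 1, trace 1), so A³ = A.

[[6, −15], [2, −5]]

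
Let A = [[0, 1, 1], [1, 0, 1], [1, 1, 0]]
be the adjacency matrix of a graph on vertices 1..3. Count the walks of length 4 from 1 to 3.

5

The number of length-4 walks from vertex 1 to vertex 3 is entry (1,3) of A⁴, where A is the adjacency matrix.
A² = [[2, 1, 1], [1, 2, 1], [1, 1, 2]]
A³ = [[2, 3, 3], [3, 2, 3], [3, 3, 2]]
A⁴ = [[6, 5, 5], [5, 6, 5], [5, 5, 6]]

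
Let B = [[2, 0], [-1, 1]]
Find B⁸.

tr B = 3 and det B = 2, so the characteristic polynomial is λ² − (3)λ + (2) with roots 1 and 2.
Eigenvectors give P = [[0, -1], [1, 1]] with P⁻¹ = [[1, 1], [-1, 0]], and B = P·diag(1, 2)·P⁻¹.
Then B⁸ = P·diag(1, 256)·P⁻¹ = [[0, -256], [1, 256]] · [[1, 1], [-1, 0]] = [[256, 0], [-255, 1]].

[[256, 0], [-255, 1]]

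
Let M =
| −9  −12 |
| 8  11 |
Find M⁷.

[[−4377, −6564], [4376, 6563]]

tr M = 2 and det M = −3, so the characteristic polynomial is λ² − (2)λ + (−3) with roots −1 and 3.
Eigenvectors give P = [[−3, −1], [2, 1]] with P⁻¹ = [[−1, −1], [2, 3]], and M = P·diag(−1, 3)·P⁻¹.
Then M⁷ = P·diag(−1, 2187)·P⁻¹ = [[3, −2187], [−2, 2187]] · [[−1, −1], [2, 3]] = [[−4377, −6564], [4376, 6563]].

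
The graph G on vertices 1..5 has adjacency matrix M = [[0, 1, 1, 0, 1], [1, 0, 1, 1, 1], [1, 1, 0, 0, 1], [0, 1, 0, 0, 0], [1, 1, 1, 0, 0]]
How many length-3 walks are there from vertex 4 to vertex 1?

2

The number of length-3 walks from vertex 4 to vertex 1 is entry (4,1) of M³, where M is the adjacency matrix.
M² = [[3, 2, 2, 1, 2], [2, 4, 2, 0, 2], [2, 2, 3, 1, 2], [1, 0, 1, 1, 1], [2, 2, 2, 1, 3]]
M³ = [[6, 8, 7, 2, 7], [8, 6, 8, 4, 8], [7, 8, 6, 2, 7], [2, 4, 2, 0, 2], [7, 8, 7, 2, 6]]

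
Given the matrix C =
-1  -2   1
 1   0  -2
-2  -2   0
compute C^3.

[[-3, 0, -3], [-3, -8, -1], [0, -4, -8]]

C^2 = [[-3, 0, 3], [3, 2, 1], [0, 4, 2]]
C^3 = [[-3, 0, -3], [-3, -8, -1], [0, -4, -8]]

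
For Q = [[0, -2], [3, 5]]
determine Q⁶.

[[-1266, -1330], [1995, 2059]]

tr Q = 5 and det Q = 6, so the characteristic polynomial is λ² − (5)λ + (6) with roots 2 and 3.
Eigenvectors give P = [[1, 2], [-1, -3]] with P⁻¹ = [[3, 2], [-1, -1]], and Q = P·diag(2, 3)·P⁻¹.
Then Q⁶ = P·diag(64, 729)·P⁻¹ = [[64, 1458], [-64, -2187]] · [[3, 2], [-1, -1]] = [[-1266, -1330], [1995, 2059]].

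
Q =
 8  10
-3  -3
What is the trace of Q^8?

6817

tr Q = 5 and det Q = 6, so the characteristic polynomial is λ² − (5)λ + (6) with roots 2 and 3.
Eigenvectors give P = [[-5, -2], [3, 1]] with P⁻¹ = [[1, 2], [-3, -5]], and Q = P·diag(2, 3)·P⁻¹.
Then Q^8 = P·diag(256, 6561)·P⁻¹ = [[-1280, -13122], [768, 6561]] · [[1, 2], [-3, -5]] = [[38086, 63050], [-18915, -31269]].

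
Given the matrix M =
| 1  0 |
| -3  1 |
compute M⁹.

[[1, 0], [-27, 1]]

M = I + N where N = [[0, 0], [-3, 0]] is strictly lower-triangular, so N² = 0.
(I + N)⁹ = I + 9·N = [[1, 0], [-27, 1]].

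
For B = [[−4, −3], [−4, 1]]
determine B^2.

[[28, 9], [12, 13]]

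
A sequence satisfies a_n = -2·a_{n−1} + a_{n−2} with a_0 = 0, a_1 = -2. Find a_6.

With companion matrix T = [[-2, 1], [1, 0]], [a_n, a_{n−1}]ᵀ = T·[a_{n−1}, a_{n−2}]ᵀ, so [a_6, a_5]ᵀ = T⁵·[a_1, a_0]ᵀ.
T⁵ = [[-70, 29], [29, -12]], giving [a_6, a_5]ᵀ = [[140], [-58]].

140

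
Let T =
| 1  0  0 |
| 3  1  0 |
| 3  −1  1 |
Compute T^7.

T = I + N where N = [[0, 0, 0], [3, 0, 0], [3, −1, 0]] is strictly lower-triangular, so N^3 = 0.
(I + N)^7 = I + 7·N + 21·N^2 = [[1, 0, 0], [21, 1, 0], [−42, −7, 1]].

[[1, 0, 0], [21, 1, 0], [−42, −7, 1]]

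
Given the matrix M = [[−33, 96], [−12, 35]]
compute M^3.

tr M = 2 and det M = −3, so the characteristic polynomial is λ² − (2)λ + (−3) with roots 3 and −1.
Eigenvectors give P = [[−8, 3], [−3, 1]] with P⁻¹ = [[1, −3], [3, −8]], and M = P·diag(3, −1)·P⁻¹.
Then M^3 = P·diag(27, −1)·P⁻¹ = [[−216, −3], [−81, −1]] · [[1, −3], [3, −8]] = [[−225, 672], [−84, 251]].

[[−225, 672], [−84, 251]]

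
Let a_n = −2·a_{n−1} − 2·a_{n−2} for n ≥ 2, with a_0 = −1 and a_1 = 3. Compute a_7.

−8

With companion matrix Q = [[−2, −2], [1, 0]], [a_n, a_{n−1}]ᵀ = Q·[a_{n−1}, a_{n−2}]ᵀ, so [a_7, a_6]ᵀ = Q⁶·[a_1, a_0]ᵀ.
Q⁶ = [[−8, −16], [8, 8]], giving [a_7, a_6]ᵀ = [[−8], [16]].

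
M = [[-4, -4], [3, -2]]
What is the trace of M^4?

M^2 = [[4, 24], [-18, -8]]
M^3 = [[56, -64], [48, 88]]
M^4 = [[-416, -96], [72, -368]]

-784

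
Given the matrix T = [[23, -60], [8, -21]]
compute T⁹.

tr T = 2 and det T = -3, so the characteristic polynomial is λ² − (2)λ + (-3) with roots 3 and -1.
Eigenvectors give P = [[3, -5], [1, -2]] with P⁻¹ = [[2, -5], [1, -3]], and T = P·diag(3, -1)·P⁻¹.
Then T⁹ = P·diag(19683, -1)·P⁻¹ = [[59049, 5], [19683, 2]] · [[2, -5], [1, -3]] = [[118103, -295260], [39368, -98421]].

[[118103, -295260], [39368, -98421]]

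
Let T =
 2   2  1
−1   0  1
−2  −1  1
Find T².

[[0, 3, 5], [−4, −3, 0], [−5, −5, −2]]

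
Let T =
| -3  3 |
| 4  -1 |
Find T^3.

T^2 = [[21, -12], [-16, 13]]
T^3 = [[-111, 75], [100, -61]]

[[-111, 75], [100, -61]]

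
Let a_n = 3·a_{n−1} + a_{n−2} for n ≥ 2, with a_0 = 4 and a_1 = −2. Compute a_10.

−33794

With companion matrix T = [[3, 1], [1, 0]], [a_n, a_{n−1}]ᵀ = T·[a_{n−1}, a_{n−2}]ᵀ, so [a_10, a_9]ᵀ = T⁹·[a_1, a_0]ᵀ.
T⁹ = [[42837, 12970], [12970, 3927]], giving [a_10, a_9]ᵀ = [[−33794], [−10232]].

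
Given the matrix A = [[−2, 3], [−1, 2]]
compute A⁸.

A² = I (check: tr A = 0 and det A = −1), so A⁸ = I since 8 is even.

[[1, 0], [0, 1]]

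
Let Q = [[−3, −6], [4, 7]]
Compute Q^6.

tr Q = 4 and det Q = 3, so the characteristic polynomial is λ² − (4)λ + (3) with roots 1 and 3.
Eigenvectors give P = [[−3, 1], [2, −1]] with P⁻¹ = [[−1, −1], [−2, −3]], and Q = P·diag(1, 3)·P⁻¹.
Then Q^6 = P·diag(1, 729)·P⁻¹ = [[−3, 729], [2, −729]] · [[−1, −1], [−2, −3]] = [[−1455, −2184], [1456, 2185]].

[[−1455, −2184], [1456, 2185]]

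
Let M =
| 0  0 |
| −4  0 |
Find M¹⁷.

M is strictly triangular, hence nilpotent: M² = 0, so M¹⁷ = 0.

[[0, 0], [0, 0]]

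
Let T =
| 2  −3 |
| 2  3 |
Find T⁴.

[[−146, −15], [10, −141]]

T² = [[−2, −15], [10, 3]]
T³ = [[−34, −39], [26, −21]]
T⁴ = [[−146, −15], [10, −141]]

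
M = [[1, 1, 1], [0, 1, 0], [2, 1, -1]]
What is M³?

[[3, 6, 3], [0, 1, 0], [6, 5, -3]]

M² = [[3, 3, 0], [0, 1, 0], [0, 2, 3]]
M³ = [[3, 6, 3], [0, 1, 0], [6, 5, -3]]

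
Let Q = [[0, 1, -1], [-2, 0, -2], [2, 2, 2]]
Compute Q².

[[-4, -2, -4], [-4, -6, -2], [0, 6, -2]]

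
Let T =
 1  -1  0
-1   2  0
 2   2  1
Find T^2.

[[2, -3, 0], [-3, 5, 0], [2, 4, 1]]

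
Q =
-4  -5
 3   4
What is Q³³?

[[-4, -5], [3, 4]]

Q² = I (check: tr Q = 0 and det Q = -1), so Q³³ = Q since 33 is odd.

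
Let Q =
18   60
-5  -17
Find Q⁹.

[[80268, 242340], [-20195, -61097]]

tr Q = 1 and det Q = -6, so the characteristic polynomial is λ² − (1)λ + (-6) with roots 3 and -2.
Eigenvectors give P = [[4, -3], [-1, 1]] with P⁻¹ = [[1, 3], [1, 4]], and Q = P·diag(3, -2)·P⁻¹.
Then Q⁹ = P·diag(19683, -512)·P⁻¹ = [[78732, 1536], [-19683, -512]] · [[1, 3], [1, 4]] = [[80268, 242340], [-20195, -61097]].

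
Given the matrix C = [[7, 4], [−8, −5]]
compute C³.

tr C = 2 and det C = −3, so the characteristic polynomial is λ² − (2)λ + (−3) with roots 3 and −1.
Eigenvectors give P = [[−1, −1], [1, 2]] with P⁻¹ = [[−2, −1], [1, 1]], and C = P·diag(3, −1)·P⁻¹.
Then C³ = P·diag(27, −1)·P⁻¹ = [[−27, 1], [27, −2]] · [[−2, −1], [1, 1]] = [[55, 28], [−56, −29]].

[[55, 28], [−56, −29]]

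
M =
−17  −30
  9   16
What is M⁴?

tr M = −1 and det M = −2, so the characteristic polynomial is λ² − (−1)λ + (−2) with roots −2 and 1.
Eigenvectors give P = [[−2, −5], [1, 3]] with P⁻¹ = [[−3, −5], [1, 2]], and M = P·diag(−2, 1)·P⁻¹.
Then M⁴ = P·diag(16, 1)·P⁻¹ = [[−32, −5], [16, 3]] · [[−3, −5], [1, 2]] = [[91, 150], [−45, −74]].

[[91, 150], [−45, −74]]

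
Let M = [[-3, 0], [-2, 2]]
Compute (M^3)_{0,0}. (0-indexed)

M^2 = [[9, 0], [2, 4]]
M^3 = [[-27, 0], [-14, 8]]

-27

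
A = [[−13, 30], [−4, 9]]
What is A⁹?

tr A = −4 and det A = 3, so the characteristic polynomial is λ² − (−4)λ + (3) with roots −1 and −3.
Eigenvectors give P = [[5, −3], [2, −1]] with P⁻¹ = [[−1, 3], [−2, 5]], and A = P·diag(−1, −3)·P⁻¹.
Then A⁹ = P·diag(−1, −19683)·P⁻¹ = [[−5, 59049], [−2, 19683]] · [[−1, 3], [−2, 5]] = [[−118093, 295230], [−39364, 98409]].

[[−118093, 295230], [−39364, 98409]]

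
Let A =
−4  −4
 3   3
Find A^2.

[[4, 4], [−3, −3]]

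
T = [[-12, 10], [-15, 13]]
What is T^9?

tr T = 1 and det T = -6, so the characteristic polynomial is λ² − (1)λ + (-6) with roots -2 and 3.
Eigenvectors give P = [[1, -2], [1, -3]] with P⁻¹ = [[3, -2], [1, -1]], and T = P·diag(-2, 3)·P⁻¹.
Then T^9 = P·diag(-512, 19683)·P⁻¹ = [[-512, -39366], [-512, -59049]] · [[3, -2], [1, -1]] = [[-40902, 40390], [-60585, 60073]].

[[-40902, 40390], [-60585, 60073]]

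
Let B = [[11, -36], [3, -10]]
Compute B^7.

tr B = 1 and det B = -2, so the characteristic polynomial is λ² − (1)λ + (-2) with roots 2 and -1.
Eigenvectors give P = [[-4, 3], [-1, 1]] with P⁻¹ = [[-1, 3], [-1, 4]], and B = P·diag(2, -1)·P⁻¹.
Then B^7 = P·diag(128, -1)·P⁻¹ = [[-512, -3], [-128, -1]] · [[-1, 3], [-1, 4]] = [[515, -1548], [129, -388]].

[[515, -1548], [129, -388]]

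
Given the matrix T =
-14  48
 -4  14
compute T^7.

tr T = 0 and det T = -4, so the characteristic polynomial is λ² − (0)λ + (-4) with roots -2 and 2.
Eigenvectors give P = [[4, -3], [1, -1]] with P⁻¹ = [[1, -3], [1, -4]], and T = P·diag(-2, 2)·P⁻¹.
Then T^7 = P·diag(-128, 128)·P⁻¹ = [[-512, -384], [-128, -128]] · [[1, -3], [1, -4]] = [[-896, 3072], [-256, 896]].

[[-896, 3072], [-256, 896]]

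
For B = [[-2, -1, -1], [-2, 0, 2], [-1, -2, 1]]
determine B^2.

[[7, 4, -1], [2, -2, 4], [5, -1, -2]]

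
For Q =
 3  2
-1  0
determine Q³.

tr Q = 3 and det Q = 2, so the characteristic polynomial is λ² − (3)λ + (2) with roots 1 and 2.
Eigenvectors give P = [[1, 2], [-1, -1]] with P⁻¹ = [[-1, -2], [1, 1]], and Q = P·diag(1, 2)·P⁻¹.
Then Q³ = P·diag(1, 8)·P⁻¹ = [[1, 16], [-1, -8]] · [[-1, -2], [1, 1]] = [[15, 14], [-7, -6]].

[[15, 14], [-7, -6]]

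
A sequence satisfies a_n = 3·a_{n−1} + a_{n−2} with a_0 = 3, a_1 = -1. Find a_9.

With companion matrix C = [[3, 1], [1, 0]], [a_n, a_{n−1}]ᵀ = C·[a_{n−1}, a_{n−2}]ᵀ, so [a_9, a_8]ᵀ = C^8·[a_1, a_0]ᵀ.
C^8 = [[12970, 3927], [3927, 1189]], giving [a_9, a_8]ᵀ = [[-1189], [-360]].

-1189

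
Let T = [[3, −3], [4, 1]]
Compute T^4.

T^2 = [[−3, −12], [16, −11]]
T^3 = [[−57, −3], [4, −59]]
T^4 = [[−183, 168], [−224, −71]]

[[−183, 168], [−224, −71]]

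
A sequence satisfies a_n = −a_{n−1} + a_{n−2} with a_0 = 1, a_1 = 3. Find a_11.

212

With companion matrix Q = [[−1, 1], [1, 0]], [a_n, a_{n−1}]ᵀ = Q·[a_{n−1}, a_{n−2}]ᵀ, so [a_11, a_10]ᵀ = Q^10·[a_1, a_0]ᵀ.
Q^10 = [[89, −55], [−55, 34]], giving [a_11, a_10]ᵀ = [[212], [−131]].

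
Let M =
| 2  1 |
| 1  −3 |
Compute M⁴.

M² = [[5, −1], [−1, 10]]
M³ = [[9, 8], [8, −31]]
M⁴ = [[26, −15], [−15, 101]]

[[26, −15], [−15, 101]]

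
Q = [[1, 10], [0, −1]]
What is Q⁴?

[[1, 0], [0, 1]]

Q² = I (check: tr Q = 0 and det Q = −1), so Q⁴ = I since 4 is even.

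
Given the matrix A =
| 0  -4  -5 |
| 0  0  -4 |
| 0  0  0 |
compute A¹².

A is strictly triangular, hence nilpotent: A³ = 0, so A¹² = 0.

[[0, 0, 0], [0, 0, 0], [0, 0, 0]]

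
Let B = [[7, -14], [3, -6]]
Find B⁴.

B² = B (a projection; rank 1, trace 1), so B⁴ = B.

[[7, -14], [3, -6]]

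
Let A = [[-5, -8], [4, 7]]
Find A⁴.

[[-79, -160], [80, 161]]

tr A = 2 and det A = -3, so the characteristic polynomial is λ² − (2)λ + (-3) with roots -1 and 3.
Eigenvectors give P = [[-2, 1], [1, -1]] with P⁻¹ = [[-1, -1], [-1, -2]], and A = P·diag(-1, 3)·P⁻¹.
Then A⁴ = P·diag(1, 81)·P⁻¹ = [[-2, 81], [1, -81]] · [[-1, -1], [-1, -2]] = [[-79, -160], [80, 161]].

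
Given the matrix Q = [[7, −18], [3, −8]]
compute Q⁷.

tr Q = −1 and det Q = −2, so the characteristic polynomial is λ² − (−1)λ + (−2) with roots −2 and 1.
Eigenvectors give P = [[−2, 3], [−1, 1]] with P⁻¹ = [[1, −3], [1, −2]], and Q = P·diag(−2, 1)·P⁻¹.
Then Q⁷ = P·diag(−128, 1)·P⁻¹ = [[256, 3], [128, 1]] · [[1, −3], [1, −2]] = [[259, −774], [129, −386]].

[[259, −774], [129, −386]]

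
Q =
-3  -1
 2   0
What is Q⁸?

tr Q = -3 and det Q = 2, so the characteristic polynomial is λ² − (-3)λ + (2) with roots -2 and -1.
Eigenvectors give P = [[-1, -1], [1, 2]] with P⁻¹ = [[-2, -1], [1, 1]], and Q = P·diag(-2, -1)·P⁻¹.
Then Q⁸ = P·diag(256, 1)·P⁻¹ = [[-256, -1], [256, 2]] · [[-2, -1], [1, 1]] = [[511, 255], [-510, -254]].

[[511, 255], [-510, -254]]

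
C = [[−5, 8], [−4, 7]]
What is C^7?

tr C = 2 and det C = −3, so the characteristic polynomial is λ² − (2)λ + (−3) with roots −1 and 3.
Eigenvectors give P = [[2, −1], [1, −1]] with P⁻¹ = [[1, −1], [1, −2]], and C = P·diag(−1, 3)·P⁻¹.
Then C^7 = P·diag(−1, 2187)·P⁻¹ = [[−2, −2187], [−1, −2187]] · [[1, −1], [1, −2]] = [[−2189, 4376], [−2188, 4375]].

[[−2189, 4376], [−2188, 4375]]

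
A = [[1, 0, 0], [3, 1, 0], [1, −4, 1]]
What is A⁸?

A = I + N where N = [[0, 0, 0], [3, 0, 0], [1, −4, 0]] is strictly lower-triangular, so N³ = 0.
(I + N)⁸ = I + 8·N + 28·N² = [[1, 0, 0], [24, 1, 0], [−328, −32, 1]].

[[1, 0, 0], [24, 1, 0], [−328, −32, 1]]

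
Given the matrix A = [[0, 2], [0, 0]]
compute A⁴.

A is strictly triangular, hence nilpotent: A² = 0, so A⁴ = 0.

[[0, 0], [0, 0]]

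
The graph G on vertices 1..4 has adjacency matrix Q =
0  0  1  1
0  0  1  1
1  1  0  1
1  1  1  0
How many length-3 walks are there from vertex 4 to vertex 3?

5

The number of length-3 walks from vertex 4 to vertex 3 is entry (4,3) of Q³, where Q is the adjacency matrix.
Q² = [[2, 2, 1, 1], [2, 2, 1, 1], [1, 1, 3, 2], [1, 1, 2, 3]]
Q³ = [[2, 2, 5, 5], [2, 2, 5, 5], [5, 5, 4, 5], [5, 5, 5, 4]]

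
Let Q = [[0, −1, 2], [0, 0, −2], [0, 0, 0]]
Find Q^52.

Q is strictly triangular, hence nilpotent: Q^3 = 0, so Q^52 = 0.

[[0, 0, 0], [0, 0, 0], [0, 0, 0]]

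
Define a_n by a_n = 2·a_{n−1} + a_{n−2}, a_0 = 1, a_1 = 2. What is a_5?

70

With companion matrix C = [[2, 1], [1, 0]], [a_n, a_{n−1}]ᵀ = C·[a_{n−1}, a_{n−2}]ᵀ, so [a_5, a_4]ᵀ = C⁴·[a_1, a_0]ᵀ.
C⁴ = [[29, 12], [12, 5]], giving [a_5, a_4]ᵀ = [[70], [29]].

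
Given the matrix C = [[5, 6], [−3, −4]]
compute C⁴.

tr C = 1 and det C = −2, so the characteristic polynomial is λ² − (1)λ + (−2) with roots 2 and −1.
Eigenvectors give P = [[−2, −1], [1, 1]] with P⁻¹ = [[−1, −1], [1, 2]], and C = P·diag(2, −1)·P⁻¹.
Then C⁴ = P·diag(16, 1)·P⁻¹ = [[−32, −1], [16, 1]] · [[−1, −1], [1, 2]] = [[31, 30], [−15, −14]].

[[31, 30], [−15, −14]]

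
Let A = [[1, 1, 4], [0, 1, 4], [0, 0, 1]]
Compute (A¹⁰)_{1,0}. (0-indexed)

0

A = I + N where N = [[0, 1, 4], [0, 0, 4], [0, 0, 0]] is strictly upper-triangular, so N³ = 0.
(I + N)¹⁰ = I + 10·N + 45·N² = [[1, 10, 220], [0, 1, 40], [0, 0, 1]].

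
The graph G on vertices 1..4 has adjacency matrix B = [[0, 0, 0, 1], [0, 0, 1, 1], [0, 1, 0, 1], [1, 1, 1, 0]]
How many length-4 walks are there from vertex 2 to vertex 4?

The number of length-4 walks from vertex 2 to vertex 4 is entry (2,4) of B⁴, where B is the adjacency matrix.
B² = [[1, 1, 1, 0], [1, 2, 1, 1], [1, 1, 2, 1], [0, 1, 1, 3]]
B³ = [[0, 1, 1, 3], [1, 2, 3, 4], [1, 3, 2, 4], [3, 4, 4, 2]]
B⁴ = [[3, 4, 4, 2], [4, 7, 6, 6], [4, 6, 7, 6], [2, 6, 6, 11]]

6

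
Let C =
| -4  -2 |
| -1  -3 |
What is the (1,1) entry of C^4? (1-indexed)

C^2 = [[18, 14], [7, 11]]
C^3 = [[-86, -78], [-39, -47]]
C^4 = [[422, 406], [203, 219]]

422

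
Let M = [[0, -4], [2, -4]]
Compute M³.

[[32, -32], [16, 0]]

M² = [[-8, 16], [-8, 8]]
M³ = [[32, -32], [16, 0]]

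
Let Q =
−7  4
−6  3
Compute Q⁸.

tr Q = −4 and det Q = 3, so the characteristic polynomial is λ² − (−4)λ + (3) with roots −3 and −1.
Eigenvectors give P = [[−1, 2], [−1, 3]] with P⁻¹ = [[−3, 2], [−1, 1]], and Q = P·diag(−3, −1)·P⁻¹.
Then Q⁸ = P·diag(6561, 1)·P⁻¹ = [[−6561, 2], [−6561, 3]] · [[−3, 2], [−1, 1]] = [[19681, −13120], [19680, −13119]].

[[19681, −13120], [19680, −13119]]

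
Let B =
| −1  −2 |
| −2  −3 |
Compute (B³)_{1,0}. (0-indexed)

B² = [[5, 8], [8, 13]]
B³ = [[−21, −34], [−34, −55]]

−34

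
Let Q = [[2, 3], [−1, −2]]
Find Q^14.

[[1, 0], [0, 1]]

Q² = I (check: tr Q = 0 and det Q = −1), so Q^14 = I since 14 is even.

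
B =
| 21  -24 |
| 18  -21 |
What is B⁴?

tr B = 0 and det B = -9, so the characteristic polynomial is λ² − (0)λ + (-9) with roots -3 and 3.
Eigenvectors give P = [[1, -4], [1, -3]] with P⁻¹ = [[-3, 4], [-1, 1]], and B = P·diag(-3, 3)·P⁻¹.
Then B⁴ = P·diag(81, 81)·P⁻¹ = [[81, -324], [81, -243]] · [[-3, 4], [-1, 1]] = [[81, 0], [0, 81]].

[[81, 0], [0, 81]]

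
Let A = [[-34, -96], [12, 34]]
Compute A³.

[[-136, -384], [48, 136]]

tr A = 0 and det A = -4, so the characteristic polynomial is λ² − (0)λ + (-4) with roots 2 and -2.
Eigenvectors give P = [[-8, -3], [3, 1]] with P⁻¹ = [[1, 3], [-3, -8]], and A = P·diag(2, -2)·P⁻¹.
Then A³ = P·diag(8, -8)·P⁻¹ = [[-64, 24], [24, -8]] · [[1, 3], [-3, -8]] = [[-136, -384], [48, 136]].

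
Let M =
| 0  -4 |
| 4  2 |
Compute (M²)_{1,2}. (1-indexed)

-8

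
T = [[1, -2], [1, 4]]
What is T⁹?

[[-18659, -38342], [19171, 38854]]

tr T = 5 and det T = 6, so the characteristic polynomial is λ² − (5)λ + (6) with roots 3 and 2.
Eigenvectors give P = [[1, 2], [-1, -1]] with P⁻¹ = [[-1, -2], [1, 1]], and T = P·diag(3, 2)·P⁻¹.
Then T⁹ = P·diag(19683, 512)·P⁻¹ = [[19683, 1024], [-19683, -512]] · [[-1, -2], [1, 1]] = [[-18659, -38342], [19171, 38854]].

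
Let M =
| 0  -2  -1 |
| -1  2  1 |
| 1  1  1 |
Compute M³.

M² = [[1, -5, -3], [-1, 7, 4], [0, 1, 1]]
M³ = [[2, -15, -9], [-3, 20, 12], [0, 3, 2]]

[[2, -15, -9], [-3, 20, 12], [0, 3, 2]]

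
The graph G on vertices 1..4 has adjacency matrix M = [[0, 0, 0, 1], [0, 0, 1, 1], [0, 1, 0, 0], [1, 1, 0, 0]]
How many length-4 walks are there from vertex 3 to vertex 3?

2

The number of length-4 walks from vertex 3 to vertex 3 is entry (3,3) of M⁴, where M is the adjacency matrix.
M² = [[1, 1, 0, 0], [1, 2, 0, 0], [0, 0, 1, 1], [0, 0, 1, 2]]
M³ = [[0, 0, 1, 2], [0, 0, 2, 3], [1, 2, 0, 0], [2, 3, 0, 0]]
M⁴ = [[2, 3, 0, 0], [3, 5, 0, 0], [0, 0, 2, 3], [0, 0, 3, 5]]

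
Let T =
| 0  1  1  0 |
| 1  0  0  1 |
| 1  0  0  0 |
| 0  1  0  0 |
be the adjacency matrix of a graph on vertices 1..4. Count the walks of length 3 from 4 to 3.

The number of length-3 walks from vertex 4 to vertex 3 is entry (4,3) of T³, where T is the adjacency matrix.
T² = [[2, 0, 0, 1], [0, 2, 1, 0], [0, 1, 1, 0], [1, 0, 0, 1]]
T³ = [[0, 3, 2, 0], [3, 0, 0, 2], [2, 0, 0, 1], [0, 2, 1, 0]]

1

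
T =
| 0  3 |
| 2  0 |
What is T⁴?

T² = [[6, 0], [0, 6]]
T³ = [[0, 18], [12, 0]]
T⁴ = [[36, 0], [0, 36]]

[[36, 0], [0, 36]]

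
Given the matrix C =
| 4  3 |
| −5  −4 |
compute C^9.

[[4, 3], [−5, −4]]

C² = I (check: tr C = 0 and det C = −1), so C^9 = C since 9 is odd.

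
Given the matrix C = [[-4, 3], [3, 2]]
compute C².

[[25, -6], [-6, 13]]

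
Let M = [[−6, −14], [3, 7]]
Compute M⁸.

M² = M (a projection; rank 1, trace 1), so M⁸ = M.

[[−6, −14], [3, 7]]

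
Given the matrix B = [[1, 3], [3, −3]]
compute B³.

B² = [[10, −6], [−6, 18]]
B³ = [[−8, 48], [48, −72]]

[[−8, 48], [48, −72]]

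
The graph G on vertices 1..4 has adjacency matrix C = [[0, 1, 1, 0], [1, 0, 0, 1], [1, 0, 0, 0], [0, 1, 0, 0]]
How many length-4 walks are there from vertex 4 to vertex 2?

The number of length-4 walks from vertex 4 to vertex 2 is entry (4,2) of C⁴, where C is the adjacency matrix.
C² = [[2, 0, 0, 1], [0, 2, 1, 0], [0, 1, 1, 0], [1, 0, 0, 1]]
C³ = [[0, 3, 2, 0], [3, 0, 0, 2], [2, 0, 0, 1], [0, 2, 1, 0]]
C⁴ = [[5, 0, 0, 3], [0, 5, 3, 0], [0, 3, 2, 0], [3, 0, 0, 2]]

0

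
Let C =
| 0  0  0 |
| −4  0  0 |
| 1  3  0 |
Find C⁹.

[[0, 0, 0], [0, 0, 0], [0, 0, 0]]

C is strictly triangular, hence nilpotent: C³ = 0, so C⁹ = 0.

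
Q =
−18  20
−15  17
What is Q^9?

[[−80268, 80780], [−60585, 61097]]

tr Q = −1 and det Q = −6, so the characteristic polynomial is λ² − (−1)λ + (−6) with roots −3 and 2.
Eigenvectors give P = [[4, 1], [3, 1]] with P⁻¹ = [[1, −1], [−3, 4]], and Q = P·diag(−3, 2)·P⁻¹.
Then Q^9 = P·diag(−19683, 512)·P⁻¹ = [[−78732, 512], [−59049, 512]] · [[1, −1], [−3, 4]] = [[−80268, 80780], [−60585, 61097]].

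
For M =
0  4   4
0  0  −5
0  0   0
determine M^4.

M is strictly triangular, hence nilpotent: M^3 = 0, so M^4 = 0.

[[0, 0, 0], [0, 0, 0], [0, 0, 0]]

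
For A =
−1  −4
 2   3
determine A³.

A² = [[−7, −8], [4, 1]]
A³ = [[−9, 4], [−2, −13]]

[[−9, 4], [−2, −13]]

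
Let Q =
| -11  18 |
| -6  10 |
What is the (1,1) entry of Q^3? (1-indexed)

-35

tr Q = -1 and det Q = -2, so the characteristic polynomial is λ² − (-1)λ + (-2) with roots 1 and -2.
Eigenvectors give P = [[-3, -2], [-2, -1]] with P⁻¹ = [[1, -2], [-2, 3]], and Q = P·diag(1, -2)·P⁻¹.
Then Q^3 = P·diag(1, -8)·P⁻¹ = [[-3, 16], [-2, 8]] · [[1, -2], [-2, 3]] = [[-35, 54], [-18, 28]].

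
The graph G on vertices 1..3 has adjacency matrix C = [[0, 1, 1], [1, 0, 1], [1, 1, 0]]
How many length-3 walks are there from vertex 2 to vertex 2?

The number of length-3 walks from vertex 2 to vertex 2 is entry (2,2) of C³, where C is the adjacency matrix.
C² = [[2, 1, 1], [1, 2, 1], [1, 1, 2]]
C³ = [[2, 3, 3], [3, 2, 3], [3, 3, 2]]

2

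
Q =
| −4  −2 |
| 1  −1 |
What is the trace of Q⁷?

tr Q = −5 and det Q = 6, so the characteristic polynomial is λ² − (−5)λ + (6) with roots −3 and −2.
Eigenvectors give P = [[2, −1], [−1, 1]] with P⁻¹ = [[1, 1], [1, 2]], and Q = P·diag(−3, −2)·P⁻¹.
Then Q⁷ = P·diag(−2187, −128)·P⁻¹ = [[−4374, 128], [2187, −128]] · [[1, 1], [1, 2]] = [[−4246, −4118], [2059, 1931]].

−2315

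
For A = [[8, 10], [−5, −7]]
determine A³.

tr A = 1 and det A = −6, so the characteristic polynomial is λ² − (1)λ + (−6) with roots −2 and 3.
Eigenvectors give P = [[−1, −2], [1, 1]] with P⁻¹ = [[1, 2], [−1, −1]], and A = P·diag(−2, 3)·P⁻¹.
Then A³ = P·diag(−8, 27)·P⁻¹ = [[8, −54], [−8, 27]] · [[1, 2], [−1, −1]] = [[62, 70], [−35, −43]].

[[62, 70], [−35, −43]]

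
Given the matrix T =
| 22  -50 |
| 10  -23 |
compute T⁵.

tr T = -1 and det T = -6, so the characteristic polynomial is λ² − (-1)λ + (-6) with roots 2 and -3.
Eigenvectors give P = [[-5, 2], [-2, 1]] with P⁻¹ = [[-1, 2], [-2, 5]], and T = P·diag(2, -3)·P⁻¹.
Then T⁵ = P·diag(32, -243)·P⁻¹ = [[-160, -486], [-64, -243]] · [[-1, 2], [-2, 5]] = [[1132, -2750], [550, -1343]].

[[1132, -2750], [550, -1343]]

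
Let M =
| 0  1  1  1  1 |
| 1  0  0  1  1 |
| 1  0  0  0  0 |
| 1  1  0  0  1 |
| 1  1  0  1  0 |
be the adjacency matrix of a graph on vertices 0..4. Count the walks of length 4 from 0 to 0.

28

The number of length-4 walks from vertex 0 to vertex 0 is entry (0,0) of M⁴, where M is the adjacency matrix.
M² = [[4, 2, 0, 2, 2], [2, 3, 1, 2, 2], [0, 1, 1, 1, 1], [2, 2, 1, 3, 2], [2, 2, 1, 2, 3]]
M³ = [[6, 8, 4, 8, 8], [8, 6, 2, 7, 7], [4, 2, 0, 2, 2], [8, 7, 2, 6, 7], [8, 7, 2, 7, 6]]
M⁴ = [[28, 22, 6, 22, 22], [22, 22, 8, 21, 21], [6, 8, 4, 8, 8], [22, 21, 8, 22, 21], [22, 21, 8, 21, 22]]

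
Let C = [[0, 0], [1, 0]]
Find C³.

[[0, 0], [0, 0]]

C is strictly triangular, hence nilpotent: C² = 0, so C³ = 0.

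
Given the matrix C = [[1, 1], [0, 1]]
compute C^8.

C = I + N where N = [[0, 1], [0, 0]] is strictly upper-triangular, so N^2 = 0.
(I + N)^8 = I + 8·N = [[1, 8], [0, 1]].

[[1, 8], [0, 1]]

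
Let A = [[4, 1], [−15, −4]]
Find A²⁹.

[[4, 1], [−15, −4]]

A² = I (check: tr A = 0 and det A = −1), so A²⁹ = A since 29 is odd.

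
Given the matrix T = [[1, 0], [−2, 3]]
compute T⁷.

tr T = 4 and det T = 3, so the characteristic polynomial is λ² − (4)λ + (3) with roots 3 and 1.
Eigenvectors give P = [[0, 1], [−1, 1]] with P⁻¹ = [[1, −1], [1, 0]], and T = P·diag(3, 1)·P⁻¹.
Then T⁷ = P·diag(2187, 1)·P⁻¹ = [[0, 1], [−2187, 1]] · [[1, −1], [1, 0]] = [[1, 0], [−2186, 2187]].

[[1, 0], [−2186, 2187]]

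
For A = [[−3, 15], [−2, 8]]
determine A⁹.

tr A = 5 and det A = 6, so the characteristic polynomial is λ² − (5)λ + (6) with roots 3 and 2.
Eigenvectors give P = [[−5, −3], [−2, −1]] with P⁻¹ = [[1, −3], [−2, 5]], and A = P·diag(3, 2)·P⁻¹.
Then A⁹ = P·diag(19683, 512)·P⁻¹ = [[−98415, −1536], [−39366, −512]] · [[1, −3], [−2, 5]] = [[−95343, 287565], [−38342, 115538]].

[[−95343, 287565], [−38342, 115538]]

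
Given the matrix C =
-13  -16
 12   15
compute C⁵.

[[-733, -976], [732, 975]]

tr C = 2 and det C = -3, so the characteristic polynomial is λ² − (2)λ + (-3) with roots -1 and 3.
Eigenvectors give P = [[4, -1], [-3, 1]] with P⁻¹ = [[1, 1], [3, 4]], and C = P·diag(-1, 3)·P⁻¹.
Then C⁵ = P·diag(-1, 243)·P⁻¹ = [[-4, -243], [3, 243]] · [[1, 1], [3, 4]] = [[-733, -976], [732, 975]].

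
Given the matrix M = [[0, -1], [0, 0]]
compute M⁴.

[[0, 0], [0, 0]]

M is strictly triangular, hence nilpotent: M² = 0, so M⁴ = 0.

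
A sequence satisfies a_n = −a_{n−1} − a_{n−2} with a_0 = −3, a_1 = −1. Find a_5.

4

With companion matrix M = [[−1, −1], [1, 0]], [a_n, a_{n−1}]ᵀ = M·[a_{n−1}, a_{n−2}]ᵀ, so [a_5, a_4]ᵀ = M^4·[a_1, a_0]ᵀ.
M^4 = [[−1, −1], [1, 0]], giving [a_5, a_4]ᵀ = [[4], [−1]].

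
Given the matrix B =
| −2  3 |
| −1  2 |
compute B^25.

[[−2, 3], [−1, 2]]

B² = I (check: tr B = 0 and det B = −1), so B^25 = B since 25 is odd.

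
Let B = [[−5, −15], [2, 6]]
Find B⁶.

[[−5, −15], [2, 6]]

B² = B (a projection; rank 1, trace 1), so B⁶ = B.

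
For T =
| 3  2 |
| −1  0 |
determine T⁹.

tr T = 3 and det T = 2, so the characteristic polynomial is λ² − (3)λ + (2) with roots 2 and 1.
Eigenvectors give P = [[2, −1], [−1, 1]] with P⁻¹ = [[1, 1], [1, 2]], and T = P·diag(2, 1)·P⁻¹.
Then T⁹ = P·diag(512, 1)·P⁻¹ = [[1024, −1], [−512, 1]] · [[1, 1], [1, 2]] = [[1023, 1022], [−511, −510]].

[[1023, 1022], [−511, −510]]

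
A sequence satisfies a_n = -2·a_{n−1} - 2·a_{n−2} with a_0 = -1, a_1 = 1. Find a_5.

With companion matrix Q = [[-2, -2], [1, 0]], [a_n, a_{n−1}]ᵀ = Q·[a_{n−1}, a_{n−2}]ᵀ, so [a_5, a_4]ᵀ = Q⁴·[a_1, a_0]ᵀ.
Q⁴ = [[-4, 0], [0, -4]], giving [a_5, a_4]ᵀ = [[-4], [4]].

-4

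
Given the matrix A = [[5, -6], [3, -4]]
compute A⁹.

tr A = 1 and det A = -2, so the characteristic polynomial is λ² − (1)λ + (-2) with roots -1 and 2.
Eigenvectors give P = [[1, 2], [1, 1]] with P⁻¹ = [[-1, 2], [1, -1]], and A = P·diag(-1, 2)·P⁻¹.
Then A⁹ = P·diag(-1, 512)·P⁻¹ = [[-1, 1024], [-1, 512]] · [[-1, 2], [1, -1]] = [[1025, -1026], [513, -514]].

[[1025, -1026], [513, -514]]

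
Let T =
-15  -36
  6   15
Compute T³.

[[-135, -324], [54, 135]]

tr T = 0 and det T = -9, so the characteristic polynomial is λ² − (0)λ + (-9) with roots 3 and -3.
Eigenvectors give P = [[-2, 3], [1, -1]] with P⁻¹ = [[1, 3], [1, 2]], and T = P·diag(3, -3)·P⁻¹.
Then T³ = P·diag(27, -27)·P⁻¹ = [[-54, -81], [27, 27]] · [[1, 3], [1, 2]] = [[-135, -324], [54, 135]].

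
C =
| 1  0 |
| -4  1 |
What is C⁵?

[[1, 0], [-20, 1]]

C = I + N where N = [[0, 0], [-4, 0]] is strictly lower-triangular, so N² = 0.
(I + N)⁵ = I + 5·N = [[1, 0], [-20, 1]].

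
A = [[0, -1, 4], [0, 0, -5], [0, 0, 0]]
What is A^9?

[[0, 0, 0], [0, 0, 0], [0, 0, 0]]

A is strictly triangular, hence nilpotent: A^3 = 0, so A^9 = 0.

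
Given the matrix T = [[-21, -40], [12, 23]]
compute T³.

[[-141, -280], [84, 167]]

tr T = 2 and det T = -3, so the characteristic polynomial is λ² − (2)λ + (-3) with roots -1 and 3.
Eigenvectors give P = [[2, 5], [-1, -3]] with P⁻¹ = [[3, 5], [-1, -2]], and T = P·diag(-1, 3)·P⁻¹.
Then T³ = P·diag(-1, 27)·P⁻¹ = [[-2, 135], [1, -81]] · [[3, 5], [-1, -2]] = [[-141, -280], [84, 167]].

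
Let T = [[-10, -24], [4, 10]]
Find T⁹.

tr T = 0 and det T = -4, so the characteristic polynomial is λ² − (0)λ + (-4) with roots 2 and -2.
Eigenvectors give P = [[2, 3], [-1, -1]] with P⁻¹ = [[-1, -3], [1, 2]], and T = P·diag(2, -2)·P⁻¹.
Then T⁹ = P·diag(512, -512)·P⁻¹ = [[1024, -1536], [-512, 512]] · [[-1, -3], [1, 2]] = [[-2560, -6144], [1024, 2560]].

[[-2560, -6144], [1024, 2560]]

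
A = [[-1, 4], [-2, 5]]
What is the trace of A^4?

tr A = 4 and det A = 3, so the characteristic polynomial is λ² − (4)λ + (3) with roots 1 and 3.
Eigenvectors give P = [[-2, 1], [-1, 1]] with P⁻¹ = [[-1, 1], [-1, 2]], and A = P·diag(1, 3)·P⁻¹.
Then A^4 = P·diag(1, 81)·P⁻¹ = [[-2, 81], [-1, 81]] · [[-1, 1], [-1, 2]] = [[-79, 160], [-80, 161]].

82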